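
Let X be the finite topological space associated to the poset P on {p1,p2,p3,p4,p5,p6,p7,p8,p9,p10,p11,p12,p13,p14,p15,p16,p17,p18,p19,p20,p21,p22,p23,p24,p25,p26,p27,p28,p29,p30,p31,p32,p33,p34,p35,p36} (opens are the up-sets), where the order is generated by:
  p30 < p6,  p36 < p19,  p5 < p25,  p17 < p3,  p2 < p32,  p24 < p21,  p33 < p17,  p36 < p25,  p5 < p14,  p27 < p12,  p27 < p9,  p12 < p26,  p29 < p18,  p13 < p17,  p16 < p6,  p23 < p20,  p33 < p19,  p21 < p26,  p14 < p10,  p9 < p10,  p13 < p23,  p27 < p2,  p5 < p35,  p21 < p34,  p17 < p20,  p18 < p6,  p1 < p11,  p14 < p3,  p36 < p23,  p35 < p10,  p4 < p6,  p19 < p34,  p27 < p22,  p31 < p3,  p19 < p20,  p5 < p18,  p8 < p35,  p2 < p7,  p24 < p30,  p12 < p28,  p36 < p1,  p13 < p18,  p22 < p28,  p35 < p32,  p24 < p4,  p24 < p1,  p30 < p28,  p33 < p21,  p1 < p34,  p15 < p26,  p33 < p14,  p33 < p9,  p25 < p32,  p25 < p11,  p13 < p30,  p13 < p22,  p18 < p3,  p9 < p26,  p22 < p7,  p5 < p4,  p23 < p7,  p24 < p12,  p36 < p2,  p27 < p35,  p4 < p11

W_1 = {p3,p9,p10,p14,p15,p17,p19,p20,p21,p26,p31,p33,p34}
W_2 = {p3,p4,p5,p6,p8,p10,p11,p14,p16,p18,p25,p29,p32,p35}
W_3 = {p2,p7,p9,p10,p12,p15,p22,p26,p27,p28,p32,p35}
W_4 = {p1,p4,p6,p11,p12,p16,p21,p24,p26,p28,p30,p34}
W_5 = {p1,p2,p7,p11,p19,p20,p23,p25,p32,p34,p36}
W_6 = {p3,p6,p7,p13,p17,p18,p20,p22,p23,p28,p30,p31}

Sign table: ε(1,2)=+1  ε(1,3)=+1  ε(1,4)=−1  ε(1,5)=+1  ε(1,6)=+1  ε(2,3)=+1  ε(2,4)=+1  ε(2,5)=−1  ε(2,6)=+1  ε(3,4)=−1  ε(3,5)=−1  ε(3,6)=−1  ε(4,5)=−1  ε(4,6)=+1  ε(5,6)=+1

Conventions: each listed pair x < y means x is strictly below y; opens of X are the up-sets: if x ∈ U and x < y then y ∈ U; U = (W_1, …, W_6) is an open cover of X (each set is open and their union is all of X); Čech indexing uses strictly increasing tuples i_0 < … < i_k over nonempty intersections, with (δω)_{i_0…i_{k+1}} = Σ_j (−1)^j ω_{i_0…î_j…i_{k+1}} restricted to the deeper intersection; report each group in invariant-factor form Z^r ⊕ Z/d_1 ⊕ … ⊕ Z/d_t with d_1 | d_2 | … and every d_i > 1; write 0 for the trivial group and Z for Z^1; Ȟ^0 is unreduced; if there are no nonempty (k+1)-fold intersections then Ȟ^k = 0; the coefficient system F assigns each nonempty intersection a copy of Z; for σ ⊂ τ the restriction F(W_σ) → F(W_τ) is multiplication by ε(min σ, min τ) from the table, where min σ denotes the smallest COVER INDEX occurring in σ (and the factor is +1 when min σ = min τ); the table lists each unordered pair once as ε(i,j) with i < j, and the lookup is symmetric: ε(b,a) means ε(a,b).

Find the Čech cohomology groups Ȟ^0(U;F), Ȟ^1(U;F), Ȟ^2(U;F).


Ȟ^0(U;F) ≅ 0; Ȟ^1(U;F) ≅ Z/2; Ȟ^2(U;F) ≅ Z

nerve simplices:
  W12={p3,p10,p14} W13={p9,p10,p15,p26} W14={p21,p26,p34} W15={p19,p20,p34} W16={p3,p17,p20,p31} W23={p10,p32,p35} W24={p4,p6,p11,p16} W25={p11,p25,p32} W26={p3,p6,p18} W34={p12,p26,p28} W35={p2,p7,p32} W36={p7,p22,p28} W45={p1,p11,p34} W46={p6,p28,p30} W56={p7,p20,p23}
  W123={p10} W126={p3} W134={p26} W145={p34} W156={p20} W235={p32} W245={p11} W246={p6} W346={p28} W356={p7}
C dims 6,15,10; δ0: rk 6, SNF 1^5·2; δ1: rk 9, SNF 1^9
degree 0: 6−6−0 = 0 → Ȟ^0 ≅ 0
degree 1: 15−9−6 = 0 plus torsion [2] → Ȟ^1 ≅ Z/2
degree 2: 10−0−9 = 1 → Ȟ^2 ≅ Z


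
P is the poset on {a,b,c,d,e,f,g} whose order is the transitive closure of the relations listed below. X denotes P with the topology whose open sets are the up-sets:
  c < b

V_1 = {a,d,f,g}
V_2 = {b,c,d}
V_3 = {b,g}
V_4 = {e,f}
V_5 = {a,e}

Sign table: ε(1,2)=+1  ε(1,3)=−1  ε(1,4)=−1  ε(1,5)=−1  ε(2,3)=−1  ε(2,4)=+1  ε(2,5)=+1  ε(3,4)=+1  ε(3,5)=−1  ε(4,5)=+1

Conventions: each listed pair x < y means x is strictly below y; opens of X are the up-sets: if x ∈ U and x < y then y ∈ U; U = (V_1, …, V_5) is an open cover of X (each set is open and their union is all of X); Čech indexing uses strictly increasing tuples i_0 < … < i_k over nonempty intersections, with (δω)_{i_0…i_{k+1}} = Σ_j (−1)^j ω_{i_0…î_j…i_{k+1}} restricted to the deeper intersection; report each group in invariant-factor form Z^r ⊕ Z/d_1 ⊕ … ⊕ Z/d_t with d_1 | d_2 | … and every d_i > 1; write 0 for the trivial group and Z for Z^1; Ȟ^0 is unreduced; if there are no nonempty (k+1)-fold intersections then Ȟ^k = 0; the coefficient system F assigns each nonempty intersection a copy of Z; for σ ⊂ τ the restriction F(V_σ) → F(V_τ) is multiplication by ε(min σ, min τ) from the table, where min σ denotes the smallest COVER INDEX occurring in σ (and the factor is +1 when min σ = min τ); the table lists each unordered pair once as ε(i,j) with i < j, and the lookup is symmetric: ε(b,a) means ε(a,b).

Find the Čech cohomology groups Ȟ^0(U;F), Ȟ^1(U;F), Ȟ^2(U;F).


Ȟ^0 ≅ Z, Ȟ^1 ≅ Z^2 and Ȟ^2 ≅ 0

nerve of the cover:
  V12={d} V13={g} V14={f} V15={a} V23={b} V45={e}
C dims 5,6; δ0: rk 4, SNF 1^4
Ȟ^0 = (5 − 4) − 0 = 1, so Ȟ^0 ≅ Z
Ȟ^1 = (6 − 0) − 4 = 2, so Ȟ^1 ≅ Z^2
Ȟ^2 = (0 − 0) − 0 = 0, so Ȟ^2 ≅ 0


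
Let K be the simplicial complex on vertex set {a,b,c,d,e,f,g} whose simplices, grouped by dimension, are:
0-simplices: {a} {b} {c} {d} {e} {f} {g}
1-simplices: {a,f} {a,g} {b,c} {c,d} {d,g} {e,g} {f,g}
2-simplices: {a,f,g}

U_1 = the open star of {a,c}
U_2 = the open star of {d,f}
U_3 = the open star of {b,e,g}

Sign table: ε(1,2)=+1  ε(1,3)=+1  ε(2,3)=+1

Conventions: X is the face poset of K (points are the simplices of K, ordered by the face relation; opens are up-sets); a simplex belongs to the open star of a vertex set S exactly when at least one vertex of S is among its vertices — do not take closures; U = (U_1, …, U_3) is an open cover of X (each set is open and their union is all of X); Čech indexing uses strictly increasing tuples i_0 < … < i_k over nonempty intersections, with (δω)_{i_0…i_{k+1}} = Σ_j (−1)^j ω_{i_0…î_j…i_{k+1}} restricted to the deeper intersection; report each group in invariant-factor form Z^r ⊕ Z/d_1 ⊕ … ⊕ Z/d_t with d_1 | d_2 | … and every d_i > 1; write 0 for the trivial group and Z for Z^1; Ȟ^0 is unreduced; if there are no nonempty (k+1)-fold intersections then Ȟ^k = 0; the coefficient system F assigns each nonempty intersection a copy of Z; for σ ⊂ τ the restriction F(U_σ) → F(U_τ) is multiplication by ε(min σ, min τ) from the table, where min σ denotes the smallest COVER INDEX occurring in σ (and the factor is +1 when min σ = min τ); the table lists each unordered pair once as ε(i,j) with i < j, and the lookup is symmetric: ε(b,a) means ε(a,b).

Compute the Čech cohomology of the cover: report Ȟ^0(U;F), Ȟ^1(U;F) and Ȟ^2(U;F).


Ȟ^0 ≅ Z, Ȟ^1 ≅ 0, Ȟ^2 ≅ 0

intersection data:
  U1={{a},{c},{a,f},{a,g},{b,c},{c,d},{a,f,g}} U2={{d},{f},{a,f},{c,d},{d,g},{f,g},{a,f,g}} U3={{b},{e},{g},{a,g},{b,c},{d,g},{e,g},{f,g},{a,f,g}}
  U12={{a,f},{c,d},{a,f,g}} U13={{a,g},{b,c},{a,f,g}} U23={{d,g},{f,g},{a,f,g}}
  U123={{a,f,g}}
C dims 3,3,1; δ0: rk 2, SNF 1^2; δ1: rk 1, SNF 1^1
Ȟ^0 = (3 − 2) − 0 = 1, so Ȟ^0 ≅ Z
Ȟ^1 = (3 − 1) − 2 = 0, so Ȟ^1 ≅ 0
Ȟ^2 = (1 − 0) − 1 = 0, so Ȟ^2 ≅ 0


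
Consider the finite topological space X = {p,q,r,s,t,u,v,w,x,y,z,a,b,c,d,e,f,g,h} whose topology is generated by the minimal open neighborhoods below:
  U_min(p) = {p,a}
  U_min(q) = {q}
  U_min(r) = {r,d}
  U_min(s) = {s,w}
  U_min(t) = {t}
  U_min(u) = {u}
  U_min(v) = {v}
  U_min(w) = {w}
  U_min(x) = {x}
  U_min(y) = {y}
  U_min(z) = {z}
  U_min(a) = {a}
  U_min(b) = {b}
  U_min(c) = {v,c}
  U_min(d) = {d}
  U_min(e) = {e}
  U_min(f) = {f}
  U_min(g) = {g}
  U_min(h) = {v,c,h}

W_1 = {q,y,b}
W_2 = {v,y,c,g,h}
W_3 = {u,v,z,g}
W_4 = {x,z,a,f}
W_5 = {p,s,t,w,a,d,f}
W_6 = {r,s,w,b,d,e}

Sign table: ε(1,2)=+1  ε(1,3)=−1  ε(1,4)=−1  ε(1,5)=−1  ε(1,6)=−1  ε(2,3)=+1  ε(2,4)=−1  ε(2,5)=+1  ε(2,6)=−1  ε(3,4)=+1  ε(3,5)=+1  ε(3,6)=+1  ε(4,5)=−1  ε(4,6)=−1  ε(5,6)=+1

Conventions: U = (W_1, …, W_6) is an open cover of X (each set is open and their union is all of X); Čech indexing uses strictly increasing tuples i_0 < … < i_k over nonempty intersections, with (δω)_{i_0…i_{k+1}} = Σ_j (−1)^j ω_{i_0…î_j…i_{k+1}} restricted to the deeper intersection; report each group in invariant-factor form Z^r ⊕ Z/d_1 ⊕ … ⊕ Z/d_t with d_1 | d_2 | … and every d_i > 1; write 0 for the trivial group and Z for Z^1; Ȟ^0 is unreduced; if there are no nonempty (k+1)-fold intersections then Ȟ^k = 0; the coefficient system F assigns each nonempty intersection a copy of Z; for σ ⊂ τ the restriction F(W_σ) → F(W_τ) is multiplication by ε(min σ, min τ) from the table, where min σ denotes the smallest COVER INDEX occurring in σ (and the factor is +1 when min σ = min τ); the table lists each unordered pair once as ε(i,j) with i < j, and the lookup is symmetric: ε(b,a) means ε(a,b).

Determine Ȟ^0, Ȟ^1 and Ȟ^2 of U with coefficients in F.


Ȟ^0 = Z,  Ȟ^1 = Z,  Ȟ^2 = 0

intersection data:
  W12={y} W16={b} W23={v,g} W34={z} W45={a,f} W56={s,w,d}
C dims 6,6; δ0: rk 5, SNF 1^5
Ȟ^0 = (6 − 5) − 0 = 1, so Ȟ^0 ≅ Z
Ȟ^1 = (6 − 0) − 5 = 1, so Ȟ^1 ≅ Z
Ȟ^2 = (0 − 0) − 0 = 0, so Ȟ^2 ≅ 0


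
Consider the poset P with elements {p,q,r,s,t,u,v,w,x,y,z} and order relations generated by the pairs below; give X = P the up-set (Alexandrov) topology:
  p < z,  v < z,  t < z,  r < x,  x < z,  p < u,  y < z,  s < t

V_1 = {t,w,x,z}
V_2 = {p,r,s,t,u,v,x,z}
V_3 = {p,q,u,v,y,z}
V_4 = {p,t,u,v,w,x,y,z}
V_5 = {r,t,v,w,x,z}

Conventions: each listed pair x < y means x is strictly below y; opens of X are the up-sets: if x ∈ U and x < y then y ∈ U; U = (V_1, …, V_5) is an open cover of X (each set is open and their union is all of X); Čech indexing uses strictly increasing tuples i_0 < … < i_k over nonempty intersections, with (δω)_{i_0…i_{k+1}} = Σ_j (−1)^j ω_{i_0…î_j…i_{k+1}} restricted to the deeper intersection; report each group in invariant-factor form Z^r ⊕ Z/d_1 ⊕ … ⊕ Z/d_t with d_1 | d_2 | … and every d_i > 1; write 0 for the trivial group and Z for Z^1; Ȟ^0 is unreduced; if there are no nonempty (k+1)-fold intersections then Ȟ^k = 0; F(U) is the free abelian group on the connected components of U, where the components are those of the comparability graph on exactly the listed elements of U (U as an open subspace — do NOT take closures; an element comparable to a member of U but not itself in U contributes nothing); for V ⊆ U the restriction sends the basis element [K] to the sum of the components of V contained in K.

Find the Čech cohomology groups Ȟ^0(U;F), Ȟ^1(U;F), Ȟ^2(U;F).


Ȟ^0(U;F) ≅ Z^3,  Ȟ^1(U;F) ≅ 0,  Ȟ^2(U;F) ≅ 0

nerve of the cover:
  V12={t,x,z} V13={z} V14={t,w,x,z} V15={t,w,x,z} V23={p,u,v,z} V24={p,t,u,v,x,z} V25={r,t,v,x,z} V34={p,u,v,y,z} V35={v,z} V45={t,v,w,x,z}
  V123={z} V124={t,x,z} V125={t,x,z} V134={z} V135={z} V145={t,w,x,z} V234={p,u,v,z} V235={v,z} V245={t,v,x,z} V345={v,z}
  V1234={z} V1235={z} V1245={t,x,z} V1345={z} V2345={v,z}
  V12345={z}
components per intersection:
  V1: {t,x,z} {w}
  V2: {p,r,s,t,u,v,x,z}
  V3: {p,u,v,y,z} {q}
  V4: {p,t,u,v,x,y,z} {w}
  V5: {r,t,v,x,z} {w}
  V12: {t,x,z}
  V13: {z}
  V14: {t,x,z} {w}
  V15: {t,x,z} {w}
  V23: {p,u,v,z}
  V24: {p,t,u,v,x,z}
  V25: {r,t,v,x,z}
  V34: {p,u,v,y,z}
  V35: {v,z}
  V45: {t,v,x,z} {w}
  V123: {z}
  V124: {t,x,z}
  V125: {t,x,z}
  V134: {z}
  V135: {z}
  V145: {t,x,z} {w}
  V234: {p,u,v,z}
  V235: {v,z}
  V245: {t,v,x,z}
  V345: {v,z}
  V1234: {z}
  V1235: {z}
  V1245: {t,x,z}
  V1345: {z}
  V2345: {v,z}
  V12345: {z}
C dims 9,13,11,5; δ0: rk 6, SNF 1^6; δ1: rk 7, SNF 1^7; δ2: rk 4, SNF 1^4
Ȟ^0 = (9 − 6) − 0 = 3, so Ȟ^0 ≅ Z^3
Ȟ^1 = (13 − 7) − 6 = 0, so Ȟ^1 ≅ 0
Ȟ^2 = (11 − 4) − 7 = 0, so Ȟ^2 ≅ 0


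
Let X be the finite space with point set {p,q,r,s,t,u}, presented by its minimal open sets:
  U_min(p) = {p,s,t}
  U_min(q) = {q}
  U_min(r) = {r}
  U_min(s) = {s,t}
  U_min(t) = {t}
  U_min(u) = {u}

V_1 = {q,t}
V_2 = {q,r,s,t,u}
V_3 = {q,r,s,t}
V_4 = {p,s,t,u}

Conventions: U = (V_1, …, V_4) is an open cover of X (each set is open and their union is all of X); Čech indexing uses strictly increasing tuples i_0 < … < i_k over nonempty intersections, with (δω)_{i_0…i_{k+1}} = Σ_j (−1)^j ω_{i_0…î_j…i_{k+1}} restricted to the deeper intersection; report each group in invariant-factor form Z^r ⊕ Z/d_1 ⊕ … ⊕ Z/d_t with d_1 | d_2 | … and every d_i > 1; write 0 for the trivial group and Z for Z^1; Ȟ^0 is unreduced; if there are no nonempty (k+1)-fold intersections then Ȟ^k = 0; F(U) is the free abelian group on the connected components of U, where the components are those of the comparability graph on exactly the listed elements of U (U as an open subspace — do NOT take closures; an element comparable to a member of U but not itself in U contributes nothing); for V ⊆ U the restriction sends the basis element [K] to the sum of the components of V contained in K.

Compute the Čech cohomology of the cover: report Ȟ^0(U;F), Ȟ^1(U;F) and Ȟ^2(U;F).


Ȟ^0 ≅ Z^4; Ȟ^1 ≅ 0; Ȟ^2 ≅ 0

nonempty overlaps:
  V12={q,t} V13={q,t} V14={t} V23={q,r,s,t} V24={s,t,u} V34={s,t}
  V123={q,t} V124={t} V134={t} V234={s,t}
  V1234={t}
components per intersection:
  V1: {q} {t}
  V2: {q} {r} {s,t} {u}
  V3: {q} {r} {s,t}
  V4: {p,s,t} {u}
  V12: {q} {t}
  V13: {q} {t}
  V14: {t}
  V23: {q} {r} {s,t}
  V24: {s,t} {u}
  V34: {s,t}
  V123: {q} {t}
  V124: {t}
  V134: {t}
  V234: {s,t}
  V1234: {t}
C dims 11,11,5,1; δ0: rk 7, SNF 1^7; δ1: rk 4, SNF 1^4; δ2: rk 1, SNF 1^1
degree 0: 11−7−0 = 4 → Ȟ^0 ≅ Z^4
degree 1: 11−4−7 = 0 → Ȟ^1 ≅ 0
degree 2: 5−1−4 = 0 → Ȟ^2 ≅ 0


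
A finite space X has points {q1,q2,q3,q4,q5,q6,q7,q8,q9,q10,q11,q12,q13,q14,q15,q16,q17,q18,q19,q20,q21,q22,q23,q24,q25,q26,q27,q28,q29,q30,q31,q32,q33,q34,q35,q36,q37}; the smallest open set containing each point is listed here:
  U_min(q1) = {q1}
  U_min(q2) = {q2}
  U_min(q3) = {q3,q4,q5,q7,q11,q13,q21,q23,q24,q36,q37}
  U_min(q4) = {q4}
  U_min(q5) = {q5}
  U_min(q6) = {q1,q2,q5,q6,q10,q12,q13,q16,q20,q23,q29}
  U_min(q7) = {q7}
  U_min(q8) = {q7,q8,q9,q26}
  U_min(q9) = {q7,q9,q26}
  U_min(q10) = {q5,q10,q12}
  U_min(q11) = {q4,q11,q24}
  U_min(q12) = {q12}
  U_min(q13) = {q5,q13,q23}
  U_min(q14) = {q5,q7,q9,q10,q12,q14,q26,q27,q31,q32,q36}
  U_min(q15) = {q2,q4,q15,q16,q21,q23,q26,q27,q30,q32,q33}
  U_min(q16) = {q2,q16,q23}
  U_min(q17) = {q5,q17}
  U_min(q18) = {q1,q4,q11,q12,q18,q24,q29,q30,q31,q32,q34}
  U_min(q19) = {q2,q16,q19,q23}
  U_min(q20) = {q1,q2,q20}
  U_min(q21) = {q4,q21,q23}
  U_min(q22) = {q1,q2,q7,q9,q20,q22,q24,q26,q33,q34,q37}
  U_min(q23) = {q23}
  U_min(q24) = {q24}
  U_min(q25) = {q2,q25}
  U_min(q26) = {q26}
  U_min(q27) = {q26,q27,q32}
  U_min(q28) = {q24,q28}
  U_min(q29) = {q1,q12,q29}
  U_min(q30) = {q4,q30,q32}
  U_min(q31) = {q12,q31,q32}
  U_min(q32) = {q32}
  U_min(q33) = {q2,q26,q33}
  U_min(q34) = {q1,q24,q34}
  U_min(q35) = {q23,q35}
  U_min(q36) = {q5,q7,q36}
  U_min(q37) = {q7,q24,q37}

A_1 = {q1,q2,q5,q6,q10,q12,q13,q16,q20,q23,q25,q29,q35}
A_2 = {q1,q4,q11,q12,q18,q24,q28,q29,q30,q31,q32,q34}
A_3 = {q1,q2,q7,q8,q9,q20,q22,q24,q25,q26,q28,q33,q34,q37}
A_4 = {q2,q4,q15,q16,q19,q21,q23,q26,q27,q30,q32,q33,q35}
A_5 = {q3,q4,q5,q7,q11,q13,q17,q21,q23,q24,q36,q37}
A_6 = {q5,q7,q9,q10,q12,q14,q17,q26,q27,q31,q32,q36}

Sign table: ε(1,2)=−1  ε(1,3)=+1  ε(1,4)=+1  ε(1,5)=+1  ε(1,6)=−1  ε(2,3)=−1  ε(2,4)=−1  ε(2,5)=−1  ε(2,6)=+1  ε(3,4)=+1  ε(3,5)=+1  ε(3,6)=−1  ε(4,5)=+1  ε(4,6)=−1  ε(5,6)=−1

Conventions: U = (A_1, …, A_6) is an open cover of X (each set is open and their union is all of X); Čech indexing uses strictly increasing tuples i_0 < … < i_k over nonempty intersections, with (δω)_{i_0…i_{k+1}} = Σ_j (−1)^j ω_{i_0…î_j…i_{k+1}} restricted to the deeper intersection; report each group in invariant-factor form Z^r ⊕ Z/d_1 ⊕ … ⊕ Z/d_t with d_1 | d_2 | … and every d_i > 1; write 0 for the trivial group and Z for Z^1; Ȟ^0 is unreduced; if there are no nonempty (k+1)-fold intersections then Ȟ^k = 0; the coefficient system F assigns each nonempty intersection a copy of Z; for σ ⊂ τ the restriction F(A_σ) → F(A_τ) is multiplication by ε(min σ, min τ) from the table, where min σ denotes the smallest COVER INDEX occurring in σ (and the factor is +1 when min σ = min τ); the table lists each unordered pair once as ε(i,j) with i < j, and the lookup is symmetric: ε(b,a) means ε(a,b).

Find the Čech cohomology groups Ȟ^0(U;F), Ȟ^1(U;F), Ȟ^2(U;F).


nonempty overlaps:
  A12={q1,q12,q29} A13={q1,q2,q20,q25} A14={q2,q16,q23,q35} A15={q5,q13,q23} A16={q5,q10,q12} A23={q1,q24,q28,q34} A24={q4,q30,q32} A25={q4,q11,q24} A26={q12,q31,q32} A34={q2,q26,q33} A35={q7,q24,q37} A36={q7,q9,q26} A45={q4,q21,q23} A46={q26,q27,q32} A56={q5,q7,q17,q36}
  A123={q1} A126={q12} A134={q2} A145={q23} A156={q5} A235={q24} A245={q4} A246={q32} A346={q26} A356={q7}
C dims 6,15,10; δ0: rk 5, SNF 1^5; δ1: rk 10, SNF 1^9·2
degree 0: 6−5−0 = 1 → Ȟ^0 ≅ Z
degree 1: 15−10−5 = 0 → Ȟ^1 ≅ 0
degree 2: 10−0−10 = 0 plus torsion [2] → Ȟ^2 ≅ Z/2

Ȟ^0 = Z, Ȟ^1 = 0, Ȟ^2 = Z/2


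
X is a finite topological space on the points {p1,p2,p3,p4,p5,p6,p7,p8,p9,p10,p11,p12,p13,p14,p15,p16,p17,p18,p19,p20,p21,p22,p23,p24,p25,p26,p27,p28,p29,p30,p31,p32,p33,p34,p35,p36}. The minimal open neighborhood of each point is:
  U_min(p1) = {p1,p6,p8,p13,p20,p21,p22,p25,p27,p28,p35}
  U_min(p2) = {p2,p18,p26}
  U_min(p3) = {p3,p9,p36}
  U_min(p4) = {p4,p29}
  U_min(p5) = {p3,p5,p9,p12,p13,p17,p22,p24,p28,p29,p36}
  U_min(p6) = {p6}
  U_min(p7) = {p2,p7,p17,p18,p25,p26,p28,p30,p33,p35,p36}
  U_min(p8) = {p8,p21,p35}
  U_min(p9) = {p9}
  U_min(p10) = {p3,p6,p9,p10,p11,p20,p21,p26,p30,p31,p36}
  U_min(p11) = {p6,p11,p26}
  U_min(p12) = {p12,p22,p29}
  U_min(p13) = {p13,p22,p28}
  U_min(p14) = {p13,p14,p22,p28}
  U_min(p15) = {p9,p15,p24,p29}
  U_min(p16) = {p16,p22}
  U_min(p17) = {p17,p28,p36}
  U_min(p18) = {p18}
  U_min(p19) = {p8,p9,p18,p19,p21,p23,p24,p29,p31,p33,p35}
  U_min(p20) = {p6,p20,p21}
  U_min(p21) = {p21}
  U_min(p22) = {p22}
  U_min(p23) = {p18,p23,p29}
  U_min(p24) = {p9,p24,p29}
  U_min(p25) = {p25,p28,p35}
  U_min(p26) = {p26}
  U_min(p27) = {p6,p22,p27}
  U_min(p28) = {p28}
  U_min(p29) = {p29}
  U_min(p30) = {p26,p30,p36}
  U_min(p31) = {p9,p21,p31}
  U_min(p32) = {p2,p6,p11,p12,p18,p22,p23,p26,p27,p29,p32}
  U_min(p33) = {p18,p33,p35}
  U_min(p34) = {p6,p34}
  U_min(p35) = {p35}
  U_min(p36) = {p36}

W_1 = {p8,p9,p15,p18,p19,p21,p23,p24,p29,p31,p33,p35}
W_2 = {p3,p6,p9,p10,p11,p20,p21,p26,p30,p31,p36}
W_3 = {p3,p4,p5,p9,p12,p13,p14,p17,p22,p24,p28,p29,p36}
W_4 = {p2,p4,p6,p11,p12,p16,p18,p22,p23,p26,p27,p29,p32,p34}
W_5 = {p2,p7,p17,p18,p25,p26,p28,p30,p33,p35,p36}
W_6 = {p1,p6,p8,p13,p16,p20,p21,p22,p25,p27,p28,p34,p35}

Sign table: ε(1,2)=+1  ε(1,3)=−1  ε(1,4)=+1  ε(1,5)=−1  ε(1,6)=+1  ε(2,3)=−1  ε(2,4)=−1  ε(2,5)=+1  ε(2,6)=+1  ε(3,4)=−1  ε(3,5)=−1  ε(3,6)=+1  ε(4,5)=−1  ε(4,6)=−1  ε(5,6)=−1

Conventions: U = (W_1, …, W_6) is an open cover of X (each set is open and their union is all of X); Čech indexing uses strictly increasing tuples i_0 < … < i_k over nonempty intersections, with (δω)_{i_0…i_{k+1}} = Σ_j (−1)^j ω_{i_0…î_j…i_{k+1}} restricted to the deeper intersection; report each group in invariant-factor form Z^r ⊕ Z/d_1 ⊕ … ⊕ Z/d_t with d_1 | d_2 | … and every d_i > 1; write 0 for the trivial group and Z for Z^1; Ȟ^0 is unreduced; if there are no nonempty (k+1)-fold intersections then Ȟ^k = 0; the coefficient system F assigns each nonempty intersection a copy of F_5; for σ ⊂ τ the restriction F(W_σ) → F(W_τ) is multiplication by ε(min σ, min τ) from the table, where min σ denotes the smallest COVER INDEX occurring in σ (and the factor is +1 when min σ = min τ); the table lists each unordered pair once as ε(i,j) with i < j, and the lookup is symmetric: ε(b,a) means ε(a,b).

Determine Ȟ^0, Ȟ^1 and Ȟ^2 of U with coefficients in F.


Ȟ^0(U;F) ≅ 0, Ȟ^1(U;F) ≅ 0, Ȟ^2(U;F) ≅ Z/5

cover nerve:
  W12={p9,p21,p31} W13={p9,p24,p29} W14={p18,p23,p29} W15={p18,p33,p35} W16={p8,p21,p35} W23={p3,p9,p36} W24={p6,p11,p26} W25={p26,p30,p36} W26={p6,p20,p21} W34={p4,p12,p22,p29} W35={p17,p28,p36} W36={p13,p22,p28} W45={p2,p18,p26} W46={p6,p16,p22,p27,p34} W56={p25,p28,p35}
  W123={p9} W126={p21} W134={p29} W145={p18} W156={p35} W235={p36} W245={p26} W246={p6} W346={p22} W356={p28}
C dims 6,15,10; δ0: rk_F5 6; δ1: rk_F5 9
Ȟ^0: (6−6)−0=0 ⇒ 0
Ȟ^1: (15−9)−6=0 ⇒ 0
Ȟ^2: (10−0)−9=1 ⇒ Z/5


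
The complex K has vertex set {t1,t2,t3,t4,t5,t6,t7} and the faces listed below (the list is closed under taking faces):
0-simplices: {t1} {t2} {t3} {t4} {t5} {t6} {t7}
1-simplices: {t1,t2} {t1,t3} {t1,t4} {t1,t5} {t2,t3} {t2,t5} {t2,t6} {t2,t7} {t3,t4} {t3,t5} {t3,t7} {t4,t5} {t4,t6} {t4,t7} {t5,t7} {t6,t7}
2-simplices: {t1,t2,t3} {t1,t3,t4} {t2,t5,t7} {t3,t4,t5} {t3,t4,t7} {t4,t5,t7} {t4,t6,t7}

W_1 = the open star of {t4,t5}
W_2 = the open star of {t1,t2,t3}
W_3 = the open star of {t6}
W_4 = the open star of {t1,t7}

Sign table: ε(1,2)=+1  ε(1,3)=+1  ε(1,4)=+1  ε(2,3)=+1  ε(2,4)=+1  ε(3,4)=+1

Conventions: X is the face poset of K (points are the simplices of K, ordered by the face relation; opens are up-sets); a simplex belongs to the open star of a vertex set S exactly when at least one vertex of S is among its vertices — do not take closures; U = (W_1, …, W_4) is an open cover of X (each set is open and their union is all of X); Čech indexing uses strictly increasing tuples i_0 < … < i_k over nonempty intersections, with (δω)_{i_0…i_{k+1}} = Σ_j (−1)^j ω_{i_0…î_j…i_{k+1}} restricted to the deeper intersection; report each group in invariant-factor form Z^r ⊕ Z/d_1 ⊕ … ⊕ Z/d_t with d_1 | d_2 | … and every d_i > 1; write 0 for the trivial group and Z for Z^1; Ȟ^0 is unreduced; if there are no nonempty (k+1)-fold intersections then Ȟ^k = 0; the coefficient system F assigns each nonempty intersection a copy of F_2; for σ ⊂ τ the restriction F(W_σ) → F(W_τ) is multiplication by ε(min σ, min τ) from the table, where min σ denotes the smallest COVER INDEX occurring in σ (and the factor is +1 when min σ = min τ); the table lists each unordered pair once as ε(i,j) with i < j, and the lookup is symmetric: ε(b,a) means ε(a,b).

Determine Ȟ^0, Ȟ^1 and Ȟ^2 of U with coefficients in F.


nonempty overlaps:
  W1={{t4},{t5},{t1,t4},{t1,t5},{t2,t5},{t3,t4},{t3,t5},{t4,t5},{t4,t6},{t4,t7},{t5,t7},{t1,t3,t4},{t2,t5,t7},{t3,t4,t5},{t3,t4,t7},{t4,t5,t7},{t4,t6,t7}} W2={{t1},{t2},{t3},{t1,t2},{t1,t3},{t1,t4},{t1,t5},{t2,t3},{t2,t5},{t2,t6},{t2,t7},{t3,t4},{t3,t5},{t3,t7},{t1,t2,t3},{t1,t3,t4},{t2,t5,t7},{t3,t4,t5},{t3,t4,t7}} W3={{t6},{t2,t6},{t4,t6},{t6,t7},{t4,t6,t7}} W4={{t1},{t7},{t1,t2},{t1,t3},{t1,t4},{t1,t5},{t2,t7},{t3,t7},{t4,t7},{t5,t7},{t6,t7},{t1,t2,t3},{t1,t3,t4},{t2,t5,t7},{t3,t4,t7},{t4,t5,t7},{t4,t6,t7}}
  W12={{t1,t4},{t1,t5},{t2,t5},{t3,t4},{t3,t5},{t1,t3,t4},{t2,t5,t7},{t3,t4,t5},{t3,t4,t7}} W13={{t4,t6},{t4,t6,t7}} W14={{t1,t4},{t1,t5},{t4,t7},{t5,t7},{t1,t3,t4},{t2,t5,t7},{t3,t4,t7},{t4,t5,t7},{t4,t6,t7}} W23={{t2,t6}} W24={{t1},{t1,t2},{t1,t3},{t1,t4},{t1,t5},{t2,t7},{t3,t7},{t1,t2,t3},{t1,t3,t4},{t2,t5,t7},{t3,t4,t7}} W34={{t6,t7},{t4,t6,t7}}
  W124={{t1,t4},{t1,t5},{t1,t3,t4},{t2,t5,t7},{t3,t4,t7}} W134={{t4,t6,t7}}
C dims 4,6,2; δ0: rk_F2 3; δ1: rk_F2 2
degree 0: 4−3−0 = 1 → Ȟ^0 ≅ Z/2
degree 1: 6−2−3 = 1 → Ȟ^1 ≅ Z/2
degree 2: 2−0−2 = 0 → Ȟ^2 ≅ 0

Ȟ^0 ≅ Z/2, Ȟ^1 ≅ Z/2, Ȟ^2 ≅ 0


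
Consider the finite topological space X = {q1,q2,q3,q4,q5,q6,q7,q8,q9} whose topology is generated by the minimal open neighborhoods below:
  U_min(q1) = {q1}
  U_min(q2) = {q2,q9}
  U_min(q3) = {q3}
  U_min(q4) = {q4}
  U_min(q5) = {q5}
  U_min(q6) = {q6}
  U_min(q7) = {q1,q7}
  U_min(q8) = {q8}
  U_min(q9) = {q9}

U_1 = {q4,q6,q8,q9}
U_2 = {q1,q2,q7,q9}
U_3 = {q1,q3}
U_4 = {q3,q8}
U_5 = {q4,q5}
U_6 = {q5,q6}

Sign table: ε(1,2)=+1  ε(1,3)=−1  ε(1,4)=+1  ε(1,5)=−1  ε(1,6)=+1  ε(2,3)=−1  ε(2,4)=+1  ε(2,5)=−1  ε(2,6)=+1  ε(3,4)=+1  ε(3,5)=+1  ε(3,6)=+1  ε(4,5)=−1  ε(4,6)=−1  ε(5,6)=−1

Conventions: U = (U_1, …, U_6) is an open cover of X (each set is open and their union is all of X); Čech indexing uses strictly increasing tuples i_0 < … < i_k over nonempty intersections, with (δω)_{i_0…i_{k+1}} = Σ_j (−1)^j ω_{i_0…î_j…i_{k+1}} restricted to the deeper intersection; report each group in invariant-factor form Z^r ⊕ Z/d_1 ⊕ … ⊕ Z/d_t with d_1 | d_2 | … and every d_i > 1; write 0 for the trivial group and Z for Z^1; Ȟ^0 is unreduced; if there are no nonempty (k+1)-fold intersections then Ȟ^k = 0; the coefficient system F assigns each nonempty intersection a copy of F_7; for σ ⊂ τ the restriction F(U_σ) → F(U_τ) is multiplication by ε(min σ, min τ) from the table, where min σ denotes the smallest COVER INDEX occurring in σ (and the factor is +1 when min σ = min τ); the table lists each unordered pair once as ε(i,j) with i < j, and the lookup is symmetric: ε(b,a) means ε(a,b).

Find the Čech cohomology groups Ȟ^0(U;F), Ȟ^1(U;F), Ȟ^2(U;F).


Ȟ^0 = 0,  Ȟ^1 = Z/7,  Ȟ^2 = 0

intersection data:
  U12={q9} U14={q8} U15={q4} U16={q6} U23={q1} U34={q3} U56={q5}
C dims 6,7; δ0: rk_F7 6
Ȟ^0 = (6 − 6) − 0 = 0, so Ȟ^0 ≅ 0
Ȟ^1 = (7 − 0) − 6 = 1, so Ȟ^1 ≅ Z/7
Ȟ^2 = (0 − 0) − 0 = 0, so Ȟ^2 ≅ 0


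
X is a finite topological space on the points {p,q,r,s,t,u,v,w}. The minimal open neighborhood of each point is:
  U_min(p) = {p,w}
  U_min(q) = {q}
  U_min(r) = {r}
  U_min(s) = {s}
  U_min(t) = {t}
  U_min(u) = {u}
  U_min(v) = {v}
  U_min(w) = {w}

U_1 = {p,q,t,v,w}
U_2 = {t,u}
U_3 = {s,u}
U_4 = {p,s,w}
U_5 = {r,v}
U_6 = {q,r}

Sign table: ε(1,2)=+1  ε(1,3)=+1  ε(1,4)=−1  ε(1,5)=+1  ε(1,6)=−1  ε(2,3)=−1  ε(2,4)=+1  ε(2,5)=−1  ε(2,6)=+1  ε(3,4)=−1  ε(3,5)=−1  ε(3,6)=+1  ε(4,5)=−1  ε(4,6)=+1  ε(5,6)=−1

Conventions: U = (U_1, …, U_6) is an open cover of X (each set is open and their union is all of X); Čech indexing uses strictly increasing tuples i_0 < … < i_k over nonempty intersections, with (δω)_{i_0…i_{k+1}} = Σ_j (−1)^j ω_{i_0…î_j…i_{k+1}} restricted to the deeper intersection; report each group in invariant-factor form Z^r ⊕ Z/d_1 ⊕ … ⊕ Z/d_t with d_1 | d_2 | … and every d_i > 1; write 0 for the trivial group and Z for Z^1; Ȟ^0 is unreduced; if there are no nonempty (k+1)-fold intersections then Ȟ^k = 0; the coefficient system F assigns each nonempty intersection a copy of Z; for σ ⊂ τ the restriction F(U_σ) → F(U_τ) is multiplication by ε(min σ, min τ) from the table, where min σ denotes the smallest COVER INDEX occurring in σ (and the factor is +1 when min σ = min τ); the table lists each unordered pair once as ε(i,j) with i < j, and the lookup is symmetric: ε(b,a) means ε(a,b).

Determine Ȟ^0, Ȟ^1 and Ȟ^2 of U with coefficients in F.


Ȟ^0(U;F) ≅ 0; Ȟ^1(U;F) ≅ Z ⊕ Z/2; Ȟ^2(U;F) ≅ 0

cover nerve:
  U12={t} U14={p,w} U15={v} U16={q} U23={u} U34={s} U56={r}
C dims 6,7; δ0: rk 6, SNF 1^5·2
Ȟ^0: (6−6)−0=0 ⇒ 0
Ȟ^1: (7−0)−6=1 plus torsion [2] ⇒ Z ⊕ Z/2
Ȟ^2: (0−0)−0=0 ⇒ 0


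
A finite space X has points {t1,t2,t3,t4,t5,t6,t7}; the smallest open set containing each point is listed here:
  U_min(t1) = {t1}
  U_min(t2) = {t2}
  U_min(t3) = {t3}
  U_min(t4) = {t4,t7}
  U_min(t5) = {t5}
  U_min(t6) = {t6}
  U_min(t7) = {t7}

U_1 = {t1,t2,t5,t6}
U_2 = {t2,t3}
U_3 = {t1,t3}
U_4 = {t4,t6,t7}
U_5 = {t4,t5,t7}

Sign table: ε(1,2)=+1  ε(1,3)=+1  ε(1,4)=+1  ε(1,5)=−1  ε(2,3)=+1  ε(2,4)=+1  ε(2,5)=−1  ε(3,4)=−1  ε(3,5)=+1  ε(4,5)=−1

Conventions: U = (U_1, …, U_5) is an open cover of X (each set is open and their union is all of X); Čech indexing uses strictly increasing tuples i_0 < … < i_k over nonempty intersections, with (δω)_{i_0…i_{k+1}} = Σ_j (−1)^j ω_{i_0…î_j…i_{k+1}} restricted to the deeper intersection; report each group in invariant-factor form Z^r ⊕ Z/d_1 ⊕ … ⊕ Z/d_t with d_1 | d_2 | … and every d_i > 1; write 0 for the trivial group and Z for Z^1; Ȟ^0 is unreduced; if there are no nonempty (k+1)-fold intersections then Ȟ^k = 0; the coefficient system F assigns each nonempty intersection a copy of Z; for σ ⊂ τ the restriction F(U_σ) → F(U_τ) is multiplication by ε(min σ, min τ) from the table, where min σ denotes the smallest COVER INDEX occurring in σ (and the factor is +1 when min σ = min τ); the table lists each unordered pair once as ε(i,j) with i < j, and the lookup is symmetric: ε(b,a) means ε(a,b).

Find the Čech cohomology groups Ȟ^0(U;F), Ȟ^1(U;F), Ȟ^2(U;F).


nerve of the cover:
  U12={t2} U13={t1} U14={t6} U15={t5} U23={t3} U45={t4,t7}
C dims 5,6; δ0: rk 4, SNF 1^4
Ȟ^0 = (5 − 4) − 0 = 1, so Ȟ^0 ≅ Z
Ȟ^1 = (6 − 0) − 4 = 2, so Ȟ^1 ≅ Z^2
Ȟ^2 = (0 − 0) − 0 = 0, so Ȟ^2 ≅ 0

Ȟ^0(U;F) ≅ Z, Ȟ^1(U;F) ≅ Z^2, Ȟ^2(U;F) ≅ 0


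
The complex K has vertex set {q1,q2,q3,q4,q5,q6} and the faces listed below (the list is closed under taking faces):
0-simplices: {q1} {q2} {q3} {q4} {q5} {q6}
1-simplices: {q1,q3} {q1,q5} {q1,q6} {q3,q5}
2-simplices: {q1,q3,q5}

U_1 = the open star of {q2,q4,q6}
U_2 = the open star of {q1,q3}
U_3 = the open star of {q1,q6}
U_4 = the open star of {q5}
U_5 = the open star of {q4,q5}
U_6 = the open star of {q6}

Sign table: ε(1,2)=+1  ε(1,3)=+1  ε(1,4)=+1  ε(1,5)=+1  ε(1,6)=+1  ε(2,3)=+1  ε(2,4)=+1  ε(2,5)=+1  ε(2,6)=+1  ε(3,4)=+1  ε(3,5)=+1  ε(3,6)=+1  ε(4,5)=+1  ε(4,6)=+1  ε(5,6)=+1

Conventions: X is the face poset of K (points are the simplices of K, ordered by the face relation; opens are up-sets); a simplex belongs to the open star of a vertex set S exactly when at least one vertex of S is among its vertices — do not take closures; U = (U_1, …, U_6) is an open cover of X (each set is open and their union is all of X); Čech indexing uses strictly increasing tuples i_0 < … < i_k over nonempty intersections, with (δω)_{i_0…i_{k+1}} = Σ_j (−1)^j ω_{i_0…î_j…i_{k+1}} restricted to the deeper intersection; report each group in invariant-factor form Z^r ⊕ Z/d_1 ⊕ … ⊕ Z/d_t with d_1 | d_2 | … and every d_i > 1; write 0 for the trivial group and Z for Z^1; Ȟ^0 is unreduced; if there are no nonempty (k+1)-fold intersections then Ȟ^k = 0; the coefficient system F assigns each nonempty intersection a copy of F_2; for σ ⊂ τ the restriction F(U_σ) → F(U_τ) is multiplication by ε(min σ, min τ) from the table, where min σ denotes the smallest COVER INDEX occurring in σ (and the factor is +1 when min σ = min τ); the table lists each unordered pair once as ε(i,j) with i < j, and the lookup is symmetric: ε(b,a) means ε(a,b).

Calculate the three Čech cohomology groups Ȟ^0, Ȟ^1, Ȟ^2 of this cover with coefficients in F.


Ȟ^0(U;F) ≅ Z/2, Ȟ^1(U;F) ≅ Z/2 and Ȟ^2(U;F) ≅ 0

cover nerve:
  U1={{q2},{q4},{q6},{q1,q6}} U2={{q1},{q3},{q1,q3},{q1,q5},{q1,q6},{q3,q5},{q1,q3,q5}} U3={{q1},{q6},{q1,q3},{q1,q5},{q1,q6},{q1,q3,q5}} U4={{q5},{q1,q5},{q3,q5},{q1,q3,q5}} U5={{q4},{q5},{q1,q5},{q3,q5},{q1,q3,q5}} U6={{q6},{q1,q6}}
  U12={{q1,q6}} U13={{q6},{q1,q6}} U15={{q4}} U16={{q6},{q1,q6}} U23={{q1},{q1,q3},{q1,q5},{q1,q6},{q1,q3,q5}} U24={{q1,q5},{q3,q5},{q1,q3,q5}} U25={{q1,q5},{q3,q5},{q1,q3,q5}} U26={{q1,q6}} U34={{q1,q5},{q1,q3,q5}} U35={{q1,q5},{q1,q3,q5}} U36={{q6},{q1,q6}} U45={{q5},{q1,q5},{q3,q5},{q1,q3,q5}}
  U123={{q1,q6}} U126={{q1,q6}} U136={{q6},{q1,q6}} U234={{q1,q5},{q1,q3,q5}} U235={{q1,q5},{q1,q3,q5}} U236={{q1,q6}} U245={{q1,q5},{q3,q5},{q1,q3,q5}} U345={{q1,q5},{q1,q3,q5}}
  U1236={{q1,q6}} U2345={{q1,q5},{q1,q3,q5}}
C dims 6,12,8,2; δ0: rk_F2 5; δ1: rk_F2 6; δ2: rk_F2 2
Ȟ^0: (6−5)−0=1 ⇒ Z/2
Ȟ^1: (12−6)−5=1 ⇒ Z/2
Ȟ^2: (8−2)−6=0 ⇒ 0


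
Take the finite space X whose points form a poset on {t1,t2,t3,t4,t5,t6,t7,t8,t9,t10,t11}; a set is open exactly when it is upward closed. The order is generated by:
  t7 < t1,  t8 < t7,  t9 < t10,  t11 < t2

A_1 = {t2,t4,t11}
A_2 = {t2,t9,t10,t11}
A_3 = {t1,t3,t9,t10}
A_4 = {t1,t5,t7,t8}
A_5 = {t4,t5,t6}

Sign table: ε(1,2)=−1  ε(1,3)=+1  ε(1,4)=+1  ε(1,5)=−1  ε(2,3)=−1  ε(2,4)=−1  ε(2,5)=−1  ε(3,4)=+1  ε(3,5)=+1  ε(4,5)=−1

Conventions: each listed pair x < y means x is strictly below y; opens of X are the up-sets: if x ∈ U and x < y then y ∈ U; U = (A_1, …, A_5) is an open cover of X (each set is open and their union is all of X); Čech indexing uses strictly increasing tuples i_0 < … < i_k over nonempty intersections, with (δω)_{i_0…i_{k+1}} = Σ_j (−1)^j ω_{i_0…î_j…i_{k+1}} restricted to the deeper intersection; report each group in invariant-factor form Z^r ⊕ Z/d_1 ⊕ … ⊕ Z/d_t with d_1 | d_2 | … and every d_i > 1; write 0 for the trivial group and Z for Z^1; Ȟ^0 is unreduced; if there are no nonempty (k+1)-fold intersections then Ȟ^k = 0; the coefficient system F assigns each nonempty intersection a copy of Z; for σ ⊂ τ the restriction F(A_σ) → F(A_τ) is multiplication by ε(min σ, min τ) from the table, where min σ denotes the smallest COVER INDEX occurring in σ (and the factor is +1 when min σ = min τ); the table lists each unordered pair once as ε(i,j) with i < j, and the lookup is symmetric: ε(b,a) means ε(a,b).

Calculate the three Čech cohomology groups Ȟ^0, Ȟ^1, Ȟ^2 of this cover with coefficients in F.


nonempty intersections:
  A12={t2,t11} A15={t4} A23={t9,t10} A34={t1} A45={t5}
C dims 5,5; δ0: rk 4, SNF 1^4
Ȟ^0: (5−4)−0=1 ⇒ Z
Ȟ^1: (5−0)−4=1 ⇒ Z
Ȟ^2: (0−0)−0=0 ⇒ 0

Ȟ^0 ≅ Z, Ȟ^1 ≅ Z, Ȟ^2 ≅ 0


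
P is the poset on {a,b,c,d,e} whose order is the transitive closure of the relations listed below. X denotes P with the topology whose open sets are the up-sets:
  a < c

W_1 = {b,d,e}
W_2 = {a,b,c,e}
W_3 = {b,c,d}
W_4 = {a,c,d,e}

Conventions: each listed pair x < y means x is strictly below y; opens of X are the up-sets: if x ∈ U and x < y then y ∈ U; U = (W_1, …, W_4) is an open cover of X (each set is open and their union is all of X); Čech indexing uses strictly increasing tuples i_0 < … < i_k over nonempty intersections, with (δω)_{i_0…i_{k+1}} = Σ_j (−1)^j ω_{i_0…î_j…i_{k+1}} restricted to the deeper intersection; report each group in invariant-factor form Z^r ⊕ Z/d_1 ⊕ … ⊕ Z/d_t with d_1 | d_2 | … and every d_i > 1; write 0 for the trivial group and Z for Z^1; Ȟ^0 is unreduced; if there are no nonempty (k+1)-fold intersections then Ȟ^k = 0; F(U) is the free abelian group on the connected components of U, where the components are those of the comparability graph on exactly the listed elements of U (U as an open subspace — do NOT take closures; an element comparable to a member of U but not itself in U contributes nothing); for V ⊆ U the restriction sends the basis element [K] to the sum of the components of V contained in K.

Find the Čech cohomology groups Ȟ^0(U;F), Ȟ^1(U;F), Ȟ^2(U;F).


nerve simplices:
  W12={b,e} W13={b,d} W14={d,e} W23={b,c} W24={a,c,e} W34={c,d}
  W123={b} W124={e} W134={d} W234={c}
components per intersection:
  W1: {b} {d} {e}
  W2: {a,c} {b} {e}
  W3: {b} {c} {d}
  W4: {a,c} {d} {e}
  W12: {b} {e}
  W13: {b} {d}
  W14: {d} {e}
  W23: {b} {c}
  W24: {a,c} {e}
  W34: {c} {d}
  W123: {b}
  W124: {e}
  W134: {d}
  W234: {c}
C dims 12,12,4; δ0: rk 8, SNF 1^8; δ1: rk 4, SNF 1^4
degree 0: 12−8−0 = 4 → Ȟ^0 ≅ Z^4
degree 1: 12−4−8 = 0 → Ȟ^1 ≅ 0
degree 2: 4−0−4 = 0 → Ȟ^2 ≅ 0

Ȟ^0(U;F) ≅ Z^4, Ȟ^1(U;F) ≅ 0, Ȟ^2(U;F) ≅ 0


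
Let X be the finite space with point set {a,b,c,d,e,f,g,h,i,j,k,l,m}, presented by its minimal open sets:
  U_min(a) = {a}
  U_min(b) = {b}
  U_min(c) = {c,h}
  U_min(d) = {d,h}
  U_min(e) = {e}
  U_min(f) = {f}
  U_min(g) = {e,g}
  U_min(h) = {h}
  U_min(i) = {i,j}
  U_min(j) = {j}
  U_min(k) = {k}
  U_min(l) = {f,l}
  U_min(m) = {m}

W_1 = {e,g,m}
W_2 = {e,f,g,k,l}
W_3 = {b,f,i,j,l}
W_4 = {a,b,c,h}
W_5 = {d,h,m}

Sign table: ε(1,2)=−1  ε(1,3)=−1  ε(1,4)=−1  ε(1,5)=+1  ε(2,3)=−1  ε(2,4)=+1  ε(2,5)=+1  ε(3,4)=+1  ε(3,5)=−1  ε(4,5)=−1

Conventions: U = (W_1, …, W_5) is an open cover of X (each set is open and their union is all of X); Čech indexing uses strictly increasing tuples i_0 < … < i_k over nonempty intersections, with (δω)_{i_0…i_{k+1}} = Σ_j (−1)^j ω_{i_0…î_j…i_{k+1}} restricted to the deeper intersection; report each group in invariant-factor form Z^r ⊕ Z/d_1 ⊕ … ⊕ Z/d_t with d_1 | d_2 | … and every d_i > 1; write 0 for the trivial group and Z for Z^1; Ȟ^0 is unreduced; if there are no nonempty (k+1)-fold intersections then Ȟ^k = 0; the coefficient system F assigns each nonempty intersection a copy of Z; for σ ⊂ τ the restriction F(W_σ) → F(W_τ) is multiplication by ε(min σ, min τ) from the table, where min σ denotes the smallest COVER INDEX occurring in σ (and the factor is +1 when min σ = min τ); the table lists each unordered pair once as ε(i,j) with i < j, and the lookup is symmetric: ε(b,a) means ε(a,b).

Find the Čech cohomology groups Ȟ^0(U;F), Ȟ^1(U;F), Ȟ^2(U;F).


Ȟ^0(U;F) ≅ 0, Ȟ^1(U;F) ≅ Z/2, Ȟ^2(U;F) ≅ 0

cover nerve:
  W12={e,g} W15={m} W23={f,l} W34={b} W45={h}
C dims 5,5; δ0: rk 5, SNF 1^4·2
Ȟ^0: (5−5)−0=0 ⇒ 0
Ȟ^1: (5−0)−5=0 plus torsion [2] ⇒ Z/2
Ȟ^2: (0−0)−0=0 ⇒ 0


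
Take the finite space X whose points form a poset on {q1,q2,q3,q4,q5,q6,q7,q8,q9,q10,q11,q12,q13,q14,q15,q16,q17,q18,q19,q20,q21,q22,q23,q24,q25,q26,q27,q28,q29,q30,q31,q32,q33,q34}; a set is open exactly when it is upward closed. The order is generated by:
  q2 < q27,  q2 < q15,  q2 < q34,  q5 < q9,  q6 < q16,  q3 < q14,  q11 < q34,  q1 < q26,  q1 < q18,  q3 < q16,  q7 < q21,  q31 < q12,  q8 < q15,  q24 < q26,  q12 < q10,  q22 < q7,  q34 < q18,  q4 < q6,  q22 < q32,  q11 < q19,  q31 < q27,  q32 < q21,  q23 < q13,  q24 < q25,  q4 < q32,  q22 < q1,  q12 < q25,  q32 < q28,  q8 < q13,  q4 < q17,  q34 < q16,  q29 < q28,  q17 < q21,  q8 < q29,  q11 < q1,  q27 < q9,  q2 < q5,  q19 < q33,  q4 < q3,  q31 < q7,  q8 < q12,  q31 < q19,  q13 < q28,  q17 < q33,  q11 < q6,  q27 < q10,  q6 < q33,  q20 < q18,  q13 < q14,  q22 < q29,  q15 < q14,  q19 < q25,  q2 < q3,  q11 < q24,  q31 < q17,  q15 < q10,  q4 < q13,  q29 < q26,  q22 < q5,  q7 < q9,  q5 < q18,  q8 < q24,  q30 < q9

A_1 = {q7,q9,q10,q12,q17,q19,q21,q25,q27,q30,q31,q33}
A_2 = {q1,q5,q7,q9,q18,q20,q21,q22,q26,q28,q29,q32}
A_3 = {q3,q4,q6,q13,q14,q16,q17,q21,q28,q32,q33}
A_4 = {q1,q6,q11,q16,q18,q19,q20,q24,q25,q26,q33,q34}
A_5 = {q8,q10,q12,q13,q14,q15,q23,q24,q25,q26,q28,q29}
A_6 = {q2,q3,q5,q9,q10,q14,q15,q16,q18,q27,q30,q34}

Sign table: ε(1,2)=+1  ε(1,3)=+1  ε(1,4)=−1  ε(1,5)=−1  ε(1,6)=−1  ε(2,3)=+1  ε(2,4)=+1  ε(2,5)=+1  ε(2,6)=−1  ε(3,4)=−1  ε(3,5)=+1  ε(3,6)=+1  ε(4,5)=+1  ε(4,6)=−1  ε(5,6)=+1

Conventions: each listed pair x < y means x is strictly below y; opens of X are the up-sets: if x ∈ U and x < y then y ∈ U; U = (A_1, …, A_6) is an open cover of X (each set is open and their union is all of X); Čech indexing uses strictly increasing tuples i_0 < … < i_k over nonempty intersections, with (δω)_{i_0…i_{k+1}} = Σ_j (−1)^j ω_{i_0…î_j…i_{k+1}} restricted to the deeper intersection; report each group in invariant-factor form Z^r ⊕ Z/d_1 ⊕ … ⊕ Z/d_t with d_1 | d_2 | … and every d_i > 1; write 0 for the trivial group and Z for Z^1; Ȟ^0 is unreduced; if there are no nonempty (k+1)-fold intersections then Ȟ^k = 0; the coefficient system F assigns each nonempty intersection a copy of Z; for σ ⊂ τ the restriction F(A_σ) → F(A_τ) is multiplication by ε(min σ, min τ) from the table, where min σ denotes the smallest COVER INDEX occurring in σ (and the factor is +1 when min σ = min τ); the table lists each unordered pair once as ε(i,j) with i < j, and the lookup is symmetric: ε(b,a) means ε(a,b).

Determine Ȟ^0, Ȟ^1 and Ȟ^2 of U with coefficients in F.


Ȟ^0 = 0, Ȟ^1 = Z/2 and Ȟ^2 = Z

nerve of the cover:
  A12={q7,q9,q21} A13={q17,q21,q33} A14={q19,q25,q33} A15={q10,q12,q25} A16={q9,q10,q27,q30} A23={q21,q28,q32} A24={q1,q18,q20,q26} A25={q26,q28,q29} A26={q5,q9,q18} A34={q6,q16,q33} A35={q13,q14,q28} A36={q3,q14,q16} A45={q24,q25,q26} A46={q16,q18,q34} A56={q10,q14,q15}
  A123={q21} A126={q9} A134={q33} A145={q25} A156={q10} A235={q28} A245={q26} A246={q18} A346={q16} A356={q14}
C dims 6,15,10; δ0: rk 6, SNF 1^5·2; δ1: rk 9, SNF 1^9
Ȟ^0 = (6 − 6) − 0 = 0, so Ȟ^0 ≅ 0
Ȟ^1 = (15 − 9) − 6 = 0 plus torsion [2], so Ȟ^1 ≅ Z/2
Ȟ^2 = (10 − 0) − 9 = 1, so Ȟ^2 ≅ Z
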